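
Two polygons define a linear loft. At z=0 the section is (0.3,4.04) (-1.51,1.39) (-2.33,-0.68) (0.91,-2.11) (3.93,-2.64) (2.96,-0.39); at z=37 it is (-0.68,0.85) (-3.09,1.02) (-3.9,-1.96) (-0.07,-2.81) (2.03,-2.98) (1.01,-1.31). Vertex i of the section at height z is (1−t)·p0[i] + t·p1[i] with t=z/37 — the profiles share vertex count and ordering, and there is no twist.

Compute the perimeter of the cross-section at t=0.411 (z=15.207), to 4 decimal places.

Perimeter at t=0.411: 17.8736

Cross-section at t=0.411: each vertex is (1-t)·p0[i] + t·p1[i].
  v1: (1-0.411)·(0.3,4.04) + 0.411·(-0.68,0.85) = (-0.1028,2.7289)
  v2: (1-0.411)·(-1.51,1.39) + 0.411·(-3.09,1.02) = (-2.1594,1.2379)
  v3: (1-0.411)·(-2.33,-0.68) + 0.411·(-3.9,-1.96) = (-2.9753,-1.2061)
  v4: (1-0.411)·(0.91,-2.11) + 0.411·(-0.07,-2.81) = (0.5072,-2.3977)
  v5: (1-0.411)·(3.93,-2.64) + 0.411·(2.03,-2.98) = (3.1491,-2.7797)
  v6: (1-0.411)·(2.96,-0.39) + 0.411·(1.01,-1.31) = (2.1585,-0.7681)
Perimeter = Σ |v_{i+1} − v_i|:
  edge 1→2: √(-2.0566² + -1.4910²) = 2.5402 (running 2.5402)
  edge 2→3: √(-0.8159² + -2.4440²) = 2.5766 (running 5.1168)
  edge 3→4: √(3.4825² + -1.1916²) = 3.6807 (running 8.7975)
  edge 4→5: √(2.6419² + -0.3820²) = 2.6694 (running 11.4669)
  edge 5→6: √(-0.9905² + 2.0116²) = 2.2423 (running 13.7092)
  edge 6→1: √(-2.2613² + 3.4970²) = 4.1645 (running 17.8736)
Perimeter = 17.8736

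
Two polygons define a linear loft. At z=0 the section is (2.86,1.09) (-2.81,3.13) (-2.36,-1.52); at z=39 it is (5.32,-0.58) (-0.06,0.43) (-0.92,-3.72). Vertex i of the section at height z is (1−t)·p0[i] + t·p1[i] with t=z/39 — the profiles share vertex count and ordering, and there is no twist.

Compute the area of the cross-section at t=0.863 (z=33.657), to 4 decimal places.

Cross-section at t=0.863: each vertex is (1-t)·p0[i] + t·p1[i].
  v1: (1-0.863)·(2.86,1.09) + 0.863·(5.32,-0.58) = (4.9830,-0.3512)
  v2: (1-0.863)·(-2.81,3.13) + 0.863·(-0.06,0.43) = (-0.4368,0.7999)
  v3: (1-0.863)·(-2.36,-1.52) + 0.863·(-0.92,-3.72) = (-1.1173,-3.4186)
Shoelace sum Σ(x_i·y_{i+1} − x_{i+1}·y_i):
  i=1: 4.9830·0.7999 − -0.4368·-0.3512 = +3.8325 (running +3.8325)
  i=2: -0.4368·-3.4186 − -1.1173·0.7999 = +2.3868 (running +6.2193)
  i=3: -1.1173·-0.3512 − 4.9830·-3.4186 = +17.4272 (running +23.6465)
Area = |Σ|/2 = |23.6465|/2 = 11.8232

Area at t=0.863: 11.8232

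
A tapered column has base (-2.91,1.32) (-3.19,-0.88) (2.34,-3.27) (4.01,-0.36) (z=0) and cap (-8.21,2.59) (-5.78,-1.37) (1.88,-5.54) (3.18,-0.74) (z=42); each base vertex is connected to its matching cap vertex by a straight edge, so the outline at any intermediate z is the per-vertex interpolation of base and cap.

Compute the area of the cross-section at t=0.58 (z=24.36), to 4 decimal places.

Area at t=0.58: 29.6581

Cross-section at t=0.58: each vertex is (1-t)·p0[i] + t·p1[i].
  v1: (1-0.58)·(-2.91,1.32) + 0.58·(-8.21,2.59) = (-5.9840,2.0566)
  v2: (1-0.58)·(-3.19,-0.88) + 0.58·(-5.78,-1.37) = (-4.6922,-1.1642)
  v3: (1-0.58)·(2.34,-3.27) + 0.58·(1.88,-5.54) = (2.0732,-4.5866)
  v4: (1-0.58)·(4.01,-0.36) + 0.58·(3.18,-0.74) = (3.5286,-0.5804)
Shoelace sum Σ(x_i·y_{i+1} − x_{i+1}·y_i):
  i=1: -5.9840·-1.1642 − -4.6922·2.0566 = +16.6166 (running +16.6166)
  i=2: -4.6922·-4.5866 − 2.0732·-1.1642 = +23.9349 (running +40.5514)
  i=3: 2.0732·-0.5804 − 3.5286·-4.5866 = +14.9810 (running +55.5324)
  i=4: 3.5286·2.0566 − -5.9840·-0.5804 = +3.7838 (running +59.3162)
Area = |Σ|/2 = |59.3162|/2 = 29.6581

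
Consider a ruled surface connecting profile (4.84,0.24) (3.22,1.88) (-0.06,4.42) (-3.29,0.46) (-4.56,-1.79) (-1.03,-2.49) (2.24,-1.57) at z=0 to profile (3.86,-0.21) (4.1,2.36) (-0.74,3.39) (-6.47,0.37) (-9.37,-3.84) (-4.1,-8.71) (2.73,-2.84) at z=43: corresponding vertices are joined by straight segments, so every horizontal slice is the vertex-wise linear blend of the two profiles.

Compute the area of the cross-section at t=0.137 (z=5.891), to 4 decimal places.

Cross-section at t=0.137: each vertex is (1-t)·p0[i] + t·p1[i].
  v1: (1-0.137)·(4.84,0.24) + 0.137·(3.86,-0.21) = (4.7057,0.1784)
  v2: (1-0.137)·(3.22,1.88) + 0.137·(4.1,2.36) = (3.3406,1.9458)
  v3: (1-0.137)·(-0.06,4.42) + 0.137·(-0.74,3.39) = (-0.1532,4.2789)
  v4: (1-0.137)·(-3.29,0.46) + 0.137·(-6.47,0.37) = (-3.7257,0.4477)
  v5: (1-0.137)·(-4.56,-1.79) + 0.137·(-9.37,-3.84) = (-5.2190,-2.0709)
  v6: (1-0.137)·(-1.03,-2.49) + 0.137·(-4.1,-8.71) = (-1.4506,-3.3421)
  v7: (1-0.137)·(2.24,-1.57) + 0.137·(2.73,-2.84) = (2.3071,-1.7440)
Shoelace sum Σ(x_i·y_{i+1} − x_{i+1}·y_i):
  i=1: 4.7057·1.9458 − 3.3406·0.1784 = +8.5605 (running +8.5605)
  i=2: 3.3406·4.2789 − -0.1532·1.9458 = +14.5919 (running +23.1524)
  i=3: -0.1532·0.4477 − -3.7257·4.2789 = +15.8731 (running +39.0255)
  i=4: -3.7257·-2.0709 − -5.2190·0.4477 = +10.0517 (running +49.0771)
  i=5: -5.2190·-3.3421 − -1.4506·-2.0709 = +14.4386 (running +63.5157)
  i=6: -1.4506·-1.7440 − 2.3071·-3.3421 = +10.2406 (running +73.7563)
  i=7: 2.3071·0.1784 − 4.7057·-1.7440 = +8.6182 (running +82.3745)
Area = |Σ|/2 = |82.3745|/2 = 41.1873

Area at t=0.137: 41.1873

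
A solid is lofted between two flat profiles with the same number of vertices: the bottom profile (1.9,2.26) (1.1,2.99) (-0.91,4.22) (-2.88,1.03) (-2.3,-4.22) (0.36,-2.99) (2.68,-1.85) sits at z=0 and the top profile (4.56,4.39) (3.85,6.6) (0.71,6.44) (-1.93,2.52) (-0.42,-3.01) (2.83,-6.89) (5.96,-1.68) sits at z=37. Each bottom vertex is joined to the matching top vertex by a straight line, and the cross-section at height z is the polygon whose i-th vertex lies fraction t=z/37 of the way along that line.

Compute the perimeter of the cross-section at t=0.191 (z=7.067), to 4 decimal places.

Perimeter at t=0.191: 23.4868

Cross-section at t=0.191: each vertex is (1-t)·p0[i] + t·p1[i].
  v1: (1-0.191)·(1.9,2.26) + 0.191·(4.56,4.39) = (2.4081,2.6668)
  v2: (1-0.191)·(1.1,2.99) + 0.191·(3.85,6.6) = (1.6253,3.6795)
  v3: (1-0.191)·(-0.91,4.22) + 0.191·(0.71,6.44) = (-0.6006,4.6440)
  v4: (1-0.191)·(-2.88,1.03) + 0.191·(-1.93,2.52) = (-2.6985,1.3146)
  v5: (1-0.191)·(-2.3,-4.22) + 0.191·(-0.42,-3.01) = (-1.9409,-3.9889)
  v6: (1-0.191)·(0.36,-2.99) + 0.191·(2.83,-6.89) = (0.8318,-3.7349)
  v7: (1-0.191)·(2.68,-1.85) + 0.191·(5.96,-1.68) = (3.3065,-1.8175)
Perimeter = Σ |v_{i+1} − v_i|:
  edge 1→2: √(-0.7828² + 1.0127²) = 1.2800 (running 1.2800)
  edge 2→3: √(-2.2258² + 0.9645²) = 2.4258 (running 3.7058)
  edge 3→4: √(-2.0980² + -3.3294²) = 3.9353 (running 7.6411)
  edge 4→5: √(0.7576² + -5.3035²) = 5.3573 (running 12.9984)
  edge 5→6: √(2.7727² + 0.2540²) = 2.7843 (running 15.7827)
  edge 6→7: √(2.4747² + 1.9174²) = 3.1306 (running 18.9133)
  edge 7→1: √(-0.8984² + 4.4844²) = 4.5735 (running 23.4868)
Perimeter = 23.4868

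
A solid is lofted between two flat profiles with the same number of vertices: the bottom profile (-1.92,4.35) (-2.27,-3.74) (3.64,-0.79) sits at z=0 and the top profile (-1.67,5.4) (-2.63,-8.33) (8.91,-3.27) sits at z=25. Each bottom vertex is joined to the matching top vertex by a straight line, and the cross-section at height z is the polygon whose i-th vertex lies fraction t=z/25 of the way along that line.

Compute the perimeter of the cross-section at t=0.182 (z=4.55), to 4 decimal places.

Perimeter at t=0.182: 25.5028

Cross-section at t=0.182: each vertex is (1-t)·p0[i] + t·p1[i].
  v1: (1-0.182)·(-1.92,4.35) + 0.182·(-1.67,5.4) = (-1.8745,4.5411)
  v2: (1-0.182)·(-2.27,-3.74) + 0.182·(-2.63,-8.33) = (-2.3355,-4.5754)
  v3: (1-0.182)·(3.64,-0.79) + 0.182·(8.91,-3.27) = (4.5991,-1.2414)
Perimeter = Σ |v_{i+1} − v_i|:
  edge 1→2: √(-0.4610² + -9.1165²) = 9.1281 (running 9.1281)
  edge 2→3: √(6.9347² + 3.3340²) = 7.6945 (running 16.8226)
  edge 3→1: √(-6.4736² + 5.7825²) = 8.6801 (running 25.5028)
Perimeter = 25.5028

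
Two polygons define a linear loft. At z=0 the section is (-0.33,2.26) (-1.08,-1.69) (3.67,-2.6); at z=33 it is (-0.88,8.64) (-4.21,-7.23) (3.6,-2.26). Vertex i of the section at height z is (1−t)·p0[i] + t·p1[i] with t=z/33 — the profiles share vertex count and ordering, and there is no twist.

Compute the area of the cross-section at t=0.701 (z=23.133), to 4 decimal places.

Cross-section at t=0.701: each vertex is (1-t)·p0[i] + t·p1[i].
  v1: (1-0.701)·(-0.33,2.26) + 0.701·(-0.88,8.64) = (-0.7156,6.7324)
  v2: (1-0.701)·(-1.08,-1.69) + 0.701·(-4.21,-7.23) = (-3.2741,-5.5735)
  v3: (1-0.701)·(3.67,-2.6) + 0.701·(3.6,-2.26) = (3.6209,-2.3617)
Shoelace sum Σ(x_i·y_{i+1} − x_{i+1}·y_i):
  i=1: -0.7156·-5.5735 − -3.2741·6.7324 = +26.0308 (running +26.0308)
  i=2: -3.2741·-2.3617 − 3.6209·-5.5735 = +27.9138 (running +53.9446)
  i=3: 3.6209·6.7324 − -0.7156·-2.3617 = +22.6876 (running +76.6322)
Area = |Σ|/2 = |76.6322|/2 = 38.3161

Area at t=0.701: 38.3161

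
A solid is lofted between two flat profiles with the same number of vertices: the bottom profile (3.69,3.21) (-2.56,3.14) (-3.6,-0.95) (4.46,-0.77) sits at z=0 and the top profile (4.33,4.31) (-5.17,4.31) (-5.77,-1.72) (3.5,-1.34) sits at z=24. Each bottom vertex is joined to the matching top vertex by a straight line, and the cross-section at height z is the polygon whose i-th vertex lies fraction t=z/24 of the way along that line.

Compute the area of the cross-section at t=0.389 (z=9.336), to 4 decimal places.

Cross-section at t=0.389: each vertex is (1-t)·p0[i] + t·p1[i].
  v1: (1-0.389)·(3.69,3.21) + 0.389·(4.33,4.31) = (3.9390,3.6379)
  v2: (1-0.389)·(-2.56,3.14) + 0.389·(-5.17,4.31) = (-3.5753,3.5951)
  v3: (1-0.389)·(-3.6,-0.95) + 0.389·(-5.77,-1.72) = (-4.4441,-1.2495)
  v4: (1-0.389)·(4.46,-0.77) + 0.389·(3.5,-1.34) = (4.0866,-0.9917)
Shoelace sum Σ(x_i·y_{i+1} − x_{i+1}·y_i):
  i=1: 3.9390·3.5951 − -3.5753·3.6379 = +27.1676 (running +27.1676)
  i=2: -3.5753·-1.2495 − -4.4441·3.5951 = +20.4447 (running +47.6123)
  i=3: -4.4441·-0.9917 − 4.0866·-1.2495 = +9.5137 (running +57.1259)
  i=4: 4.0866·3.6379 − 3.9390·-0.9917 = +18.7729 (running +75.8988)
Area = |Σ|/2 = |75.8988|/2 = 37.9494

Area at t=0.389: 37.9494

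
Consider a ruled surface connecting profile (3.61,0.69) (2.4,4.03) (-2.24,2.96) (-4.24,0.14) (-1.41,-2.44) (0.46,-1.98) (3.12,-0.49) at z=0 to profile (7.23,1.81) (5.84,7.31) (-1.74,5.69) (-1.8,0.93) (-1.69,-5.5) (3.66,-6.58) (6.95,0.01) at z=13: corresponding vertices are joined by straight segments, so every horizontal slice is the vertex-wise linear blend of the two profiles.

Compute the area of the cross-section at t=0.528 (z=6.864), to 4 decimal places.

Area at t=0.528: 63.3460

Cross-section at t=0.528: each vertex is (1-t)·p0[i] + t·p1[i].
  v1: (1-0.528)·(3.61,0.69) + 0.528·(7.23,1.81) = (5.5214,1.2814)
  v2: (1-0.528)·(2.4,4.03) + 0.528·(5.84,7.31) = (4.2163,5.7618)
  v3: (1-0.528)·(-2.24,2.96) + 0.528·(-1.74,5.69) = (-1.9760,4.4014)
  v4: (1-0.528)·(-4.24,0.14) + 0.528·(-1.8,0.93) = (-2.9517,0.5571)
  v5: (1-0.528)·(-1.41,-2.44) + 0.528·(-1.69,-5.5) = (-1.5578,-4.0557)
  v6: (1-0.528)·(0.46,-1.98) + 0.528·(3.66,-6.58) = (2.1496,-4.4088)
  v7: (1-0.528)·(3.12,-0.49) + 0.528·(6.95,0.01) = (5.1422,-0.2260)
Shoelace sum Σ(x_i·y_{i+1} − x_{i+1}·y_i):
  i=1: 5.5214·5.7618 − 4.2163·1.2814 = +26.4106 (running +26.4106)
  i=2: 4.2163·4.4014 − -1.9760·5.7618 = +29.9433 (running +56.3538)
  i=3: -1.9760·0.5571 − -2.9517·4.4014 = +11.8908 (running +68.2446)
  i=4: -2.9517·-4.0557 − -1.5578·0.5571 = +12.8390 (running +81.0836)
  i=5: -1.5578·-4.4088 − 2.1496·-4.0557 = +15.5863 (running +96.6699)
  i=6: 2.1496·-0.2260 − 5.1422·-4.4088 = +22.1853 (running +118.8552)
  i=7: 5.1422·1.2814 − 5.5214·-0.2260 = +7.8369 (running +126.6921)
Area = |Σ|/2 = |126.6921|/2 = 63.3460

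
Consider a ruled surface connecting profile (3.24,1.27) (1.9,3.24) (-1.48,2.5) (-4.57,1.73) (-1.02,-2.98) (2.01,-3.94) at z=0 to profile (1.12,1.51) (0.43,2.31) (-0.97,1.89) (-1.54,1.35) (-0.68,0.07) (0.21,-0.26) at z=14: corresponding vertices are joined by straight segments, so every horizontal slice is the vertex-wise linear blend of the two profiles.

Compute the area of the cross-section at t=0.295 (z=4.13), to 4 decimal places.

Cross-section at t=0.295: each vertex is (1-t)·p0[i] + t·p1[i].
  v1: (1-0.295)·(3.24,1.27) + 0.295·(1.12,1.51) = (2.6146,1.3408)
  v2: (1-0.295)·(1.9,3.24) + 0.295·(0.43,2.31) = (1.4664,2.9657)
  v3: (1-0.295)·(-1.48,2.5) + 0.295·(-0.97,1.89) = (-1.3296,2.3201)
  v4: (1-0.295)·(-4.57,1.73) + 0.295·(-1.54,1.35) = (-3.6762,1.6179)
  v5: (1-0.295)·(-1.02,-2.98) + 0.295·(-0.68,0.07) = (-0.9197,-2.0803)
  v6: (1-0.295)·(2.01,-3.94) + 0.295·(0.21,-0.26) = (1.4790,-2.8544)
Shoelace sum Σ(x_i·y_{i+1} − x_{i+1}·y_i):
  i=1: 2.6146·2.9657 − 1.4664·1.3408 = +5.7879 (running +5.7879)
  i=2: 1.4664·2.3201 − -1.3296·2.9657 = +7.3450 (running +13.1329)
  i=3: -1.3296·1.6179 − -3.6762·2.3201 = +6.3778 (running +19.5107)
  i=4: -3.6762·-2.0803 − -0.9197·1.6179 = +9.1353 (running +28.6460)
  i=5: -0.9197·-2.8544 − 1.4790·-2.0803 = +5.7019 (running +34.3478)
  i=6: 1.4790·1.3408 − 2.6146·-2.8544 = +9.4462 (running +43.7940)
Area = |Σ|/2 = |43.7940|/2 = 21.8970

Area at t=0.295: 21.8970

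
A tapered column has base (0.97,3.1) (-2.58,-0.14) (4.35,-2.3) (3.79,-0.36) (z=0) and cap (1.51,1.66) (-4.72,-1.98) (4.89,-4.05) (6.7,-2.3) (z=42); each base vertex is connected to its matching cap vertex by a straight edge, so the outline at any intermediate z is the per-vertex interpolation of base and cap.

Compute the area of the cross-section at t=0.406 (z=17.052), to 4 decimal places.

Cross-section at t=0.406: each vertex is (1-t)·p0[i] + t·p1[i].
  v1: (1-0.406)·(0.97,3.1) + 0.406·(1.51,1.66) = (1.1892,2.5154)
  v2: (1-0.406)·(-2.58,-0.14) + 0.406·(-4.72,-1.98) = (-3.4488,-0.8870)
  v3: (1-0.406)·(4.35,-2.3) + 0.406·(4.89,-4.05) = (4.5692,-3.0105)
  v4: (1-0.406)·(3.79,-0.36) + 0.406·(6.7,-2.3) = (4.9715,-1.1476)
Shoelace sum Σ(x_i·y_{i+1} − x_{i+1}·y_i):
  i=1: 1.1892·-0.8870 − -3.4488·2.5154 = +7.6202 (running +7.6202)
  i=2: -3.4488·-3.0105 − 4.5692·-0.8870 = +14.4358 (running +22.0560)
  i=3: 4.5692·-1.1476 − 4.9715·-3.0105 = +9.7227 (running +31.7787)
  i=4: 4.9715·2.5154 − 1.1892·-1.1476 = +13.8698 (running +45.6486)
Area = |Σ|/2 = |45.6486|/2 = 22.8243

Area at t=0.406: 22.8243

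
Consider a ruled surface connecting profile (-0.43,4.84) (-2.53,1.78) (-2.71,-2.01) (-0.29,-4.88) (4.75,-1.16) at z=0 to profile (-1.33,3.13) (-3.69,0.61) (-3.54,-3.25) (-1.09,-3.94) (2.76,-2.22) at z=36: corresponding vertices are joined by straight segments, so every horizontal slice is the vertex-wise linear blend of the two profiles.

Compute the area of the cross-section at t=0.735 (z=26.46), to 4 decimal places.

Area at t=0.735: 30.2659

Cross-section at t=0.735: each vertex is (1-t)·p0[i] + t·p1[i].
  v1: (1-0.735)·(-0.43,4.84) + 0.735·(-1.33,3.13) = (-1.0915,3.5831)
  v2: (1-0.735)·(-2.53,1.78) + 0.735·(-3.69,0.61) = (-3.3826,0.9201)
  v3: (1-0.735)·(-2.71,-2.01) + 0.735·(-3.54,-3.25) = (-3.3201,-2.9214)
  v4: (1-0.735)·(-0.29,-4.88) + 0.735·(-1.09,-3.94) = (-0.8780,-4.1891)
  v5: (1-0.735)·(4.75,-1.16) + 0.735·(2.76,-2.22) = (3.2873,-1.9391)
Shoelace sum Σ(x_i·y_{i+1} − x_{i+1}·y_i):
  i=1: -1.0915·0.9201 − -3.3826·3.5831 = +11.1161 (running +11.1161)
  i=2: -3.3826·-2.9214 − -3.3201·0.9201 = +12.9365 (running +24.0527)
  i=3: -3.3201·-4.1891 − -0.8780·-2.9214 = +11.3430 (running +35.3957)
  i=4: -0.8780·-1.9391 − 3.2873·-4.1891 = +15.4736 (running +50.8693)
  i=5: 3.2873·3.5831 − -1.0915·-1.9391 = +9.6625 (running +60.5318)
Area = |Σ|/2 = |60.5318|/2 = 30.2659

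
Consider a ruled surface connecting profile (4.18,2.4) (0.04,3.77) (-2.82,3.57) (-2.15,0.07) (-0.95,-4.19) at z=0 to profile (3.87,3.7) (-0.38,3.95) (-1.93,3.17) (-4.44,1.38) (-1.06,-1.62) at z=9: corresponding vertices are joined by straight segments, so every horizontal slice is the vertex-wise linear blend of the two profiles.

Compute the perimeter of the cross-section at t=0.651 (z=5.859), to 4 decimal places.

Perimeter at t=0.651: 21.0691

Cross-section at t=0.651: each vertex is (1-t)·p0[i] + t·p1[i].
  v1: (1-0.651)·(4.18,2.4) + 0.651·(3.87,3.7) = (3.9782,3.2463)
  v2: (1-0.651)·(0.04,3.77) + 0.651·(-0.38,3.95) = (-0.2334,3.8872)
  v3: (1-0.651)·(-2.82,3.57) + 0.651·(-1.93,3.17) = (-2.2406,3.3096)
  v4: (1-0.651)·(-2.15,0.07) + 0.651·(-4.44,1.38) = (-3.6408,0.9228)
  v5: (1-0.651)·(-0.95,-4.19) + 0.651·(-1.06,-1.62) = (-1.0216,-2.5169)
Perimeter = Σ |v_{i+1} − v_i|:
  edge 1→2: √(-4.2116² + 0.6409²) = 4.2601 (running 4.2601)
  edge 2→3: √(-2.0072² + -0.5776²) = 2.0886 (running 6.3487)
  edge 3→4: √(-1.4002² + -2.3868²) = 2.7672 (running 9.1159)
  edge 4→5: √(2.6192² + -3.4397²) = 4.3234 (running 13.4393)
  edge 5→1: √(4.9998² + 5.7632²) = 7.6297 (running 21.0691)
Perimeter = 21.0691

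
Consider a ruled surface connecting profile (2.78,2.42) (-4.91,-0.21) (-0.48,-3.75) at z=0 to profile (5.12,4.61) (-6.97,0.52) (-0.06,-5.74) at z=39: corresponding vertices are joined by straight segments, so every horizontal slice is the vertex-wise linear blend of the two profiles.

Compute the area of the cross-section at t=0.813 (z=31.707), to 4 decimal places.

Area at t=0.813: 44.7034

Cross-section at t=0.813: each vertex is (1-t)·p0[i] + t·p1[i].
  v1: (1-0.813)·(2.78,2.42) + 0.813·(5.12,4.61) = (4.6824,4.2005)
  v2: (1-0.813)·(-4.91,-0.21) + 0.813·(-6.97,0.52) = (-6.5848,0.3835)
  v3: (1-0.813)·(-0.48,-3.75) + 0.813·(-0.06,-5.74) = (-0.1385,-5.3679)
Shoelace sum Σ(x_i·y_{i+1} − x_{i+1}·y_i):
  i=1: 4.6824·0.3835 − -6.5848·4.2005 = +29.4548 (running +29.4548)
  i=2: -6.5848·-5.3679 − -0.1385·0.3835 = +35.3994 (running +64.8542)
  i=3: -0.1385·4.2005 − 4.6824·-5.3679 = +24.5527 (running +89.4069)
Area = |Σ|/2 = |89.4069|/2 = 44.7034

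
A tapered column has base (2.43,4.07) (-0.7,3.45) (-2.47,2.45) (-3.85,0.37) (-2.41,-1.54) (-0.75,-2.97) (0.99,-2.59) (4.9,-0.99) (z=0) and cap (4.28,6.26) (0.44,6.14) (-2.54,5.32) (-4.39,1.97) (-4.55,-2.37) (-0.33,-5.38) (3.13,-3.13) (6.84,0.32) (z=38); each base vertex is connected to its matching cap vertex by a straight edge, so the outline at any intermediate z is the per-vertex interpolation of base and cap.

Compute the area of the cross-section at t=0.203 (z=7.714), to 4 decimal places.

Area at t=0.203: 47.7361

Cross-section at t=0.203: each vertex is (1-t)·p0[i] + t·p1[i].
  v1: (1-0.203)·(2.43,4.07) + 0.203·(4.28,6.26) = (2.8056,4.5146)
  v2: (1-0.203)·(-0.7,3.45) + 0.203·(0.44,6.14) = (-0.4686,3.9961)
  v3: (1-0.203)·(-2.47,2.45) + 0.203·(-2.54,5.32) = (-2.4842,3.0326)
  v4: (1-0.203)·(-3.85,0.37) + 0.203·(-4.39,1.97) = (-3.9596,0.6948)
  v5: (1-0.203)·(-2.41,-1.54) + 0.203·(-4.55,-2.37) = (-2.8444,-1.7085)
  v6: (1-0.203)·(-0.75,-2.97) + 0.203·(-0.33,-5.38) = (-0.6647,-3.4592)
  v7: (1-0.203)·(0.99,-2.59) + 0.203·(3.13,-3.13) = (1.4244,-2.6996)
  v8: (1-0.203)·(4.9,-0.99) + 0.203·(6.84,0.32) = (5.2938,-0.7241)
Shoelace sum Σ(x_i·y_{i+1} − x_{i+1}·y_i):
  i=1: 2.8056·3.9961 − -0.4686·4.5146 = +13.3266 (running +13.3266)
  i=2: -0.4686·3.0326 − -2.4842·3.9961 = +8.5061 (running +21.8327)
  i=3: -2.4842·0.6948 − -3.9596·3.0326 = +10.2820 (running +32.1146)
  i=4: -3.9596·-1.7085 − -2.8444·0.6948 = +8.7413 (running +40.8559)
  i=5: -2.8444·-3.4592 − -0.6647·-1.7085 = +8.7038 (running +49.5597)
  i=6: -0.6647·-2.6996 − 1.4244·-3.4592 = +6.7219 (running +56.2816)
  i=7: 1.4244·-0.7241 − 5.2938·-2.6996 = +13.2599 (running +69.5416)
  i=8: 5.2938·4.5146 − 2.8056·-0.7241 = +25.9307 (running +95.4723)
Area = |Σ|/2 = |95.4723|/2 = 47.7361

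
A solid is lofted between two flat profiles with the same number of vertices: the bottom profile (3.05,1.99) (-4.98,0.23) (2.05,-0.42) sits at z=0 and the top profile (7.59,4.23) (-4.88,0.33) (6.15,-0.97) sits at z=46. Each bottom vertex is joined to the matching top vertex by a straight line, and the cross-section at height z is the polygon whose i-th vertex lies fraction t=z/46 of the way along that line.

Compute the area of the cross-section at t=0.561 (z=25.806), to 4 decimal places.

Cross-section at t=0.561: each vertex is (1-t)·p0[i] + t·p1[i].
  v1: (1-0.561)·(3.05,1.99) + 0.561·(7.59,4.23) = (5.5969,3.2466)
  v2: (1-0.561)·(-4.98,0.23) + 0.561·(-4.88,0.33) = (-4.9239,0.2861)
  v3: (1-0.561)·(2.05,-0.42) + 0.561·(6.15,-0.97) = (4.3501,-0.7286)
Shoelace sum Σ(x_i·y_{i+1} − x_{i+1}·y_i):
  i=1: 5.5969·0.2861 − -4.9239·3.2466 = +17.5874 (running +17.5874)
  i=2: -4.9239·-0.7286 − 4.3501·0.2861 = +2.3427 (running +19.9302)
  i=3: 4.3501·3.2466 − 5.5969·-0.7286 = +18.2009 (running +38.1310)
Area = |Σ|/2 = |38.1310|/2 = 19.0655

Area at t=0.561: 19.0655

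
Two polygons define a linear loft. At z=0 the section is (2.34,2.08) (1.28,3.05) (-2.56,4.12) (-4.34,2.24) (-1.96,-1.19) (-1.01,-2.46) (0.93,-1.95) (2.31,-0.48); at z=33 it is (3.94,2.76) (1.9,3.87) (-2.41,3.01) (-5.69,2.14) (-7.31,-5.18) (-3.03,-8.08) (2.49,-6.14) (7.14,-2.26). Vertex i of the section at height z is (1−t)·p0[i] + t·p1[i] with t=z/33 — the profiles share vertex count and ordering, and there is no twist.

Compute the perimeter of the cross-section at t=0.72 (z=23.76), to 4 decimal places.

Perimeter at t=0.72: 34.3305

Cross-section at t=0.72: each vertex is (1-t)·p0[i] + t·p1[i].
  v1: (1-0.72)·(2.34,2.08) + 0.72·(3.94,2.76) = (3.4920,2.5696)
  v2: (1-0.72)·(1.28,3.05) + 0.72·(1.9,3.87) = (1.7264,3.6404)
  v3: (1-0.72)·(-2.56,4.12) + 0.72·(-2.41,3.01) = (-2.4520,3.3208)
  v4: (1-0.72)·(-4.34,2.24) + 0.72·(-5.69,2.14) = (-5.3120,2.1680)
  v5: (1-0.72)·(-1.96,-1.19) + 0.72·(-7.31,-5.18) = (-5.8120,-4.0628)
  v6: (1-0.72)·(-1.01,-2.46) + 0.72·(-3.03,-8.08) = (-2.4644,-6.5064)
  v7: (1-0.72)·(0.93,-1.95) + 0.72·(2.49,-6.14) = (2.0532,-4.9668)
  v8: (1-0.72)·(2.31,-0.48) + 0.72·(7.14,-2.26) = (5.7876,-1.7616)
Perimeter = Σ |v_{i+1} − v_i|:
  edge 1→2: √(-1.7656² + 1.0708²) = 2.0649 (running 2.0649)
  edge 2→3: √(-4.1784² + -0.3196²) = 4.1906 (running 6.2555)
  edge 3→4: √(-2.8600² + -1.1528²) = 3.0836 (running 9.3391)
  edge 4→5: √(-0.5000² + -6.2308²) = 6.2508 (running 15.5900)
  edge 5→6: √(3.3476² + -2.4436²) = 4.1446 (running 19.7346)
  edge 6→7: √(4.5176² + 1.5396²) = 4.7727 (running 24.5073)
  edge 7→8: √(3.7344² + 3.2052²) = 4.9213 (running 29.4286)
  edge 8→1: √(-2.2956² + 4.3312²) = 4.9019 (running 34.3305)
Perimeter = 34.3305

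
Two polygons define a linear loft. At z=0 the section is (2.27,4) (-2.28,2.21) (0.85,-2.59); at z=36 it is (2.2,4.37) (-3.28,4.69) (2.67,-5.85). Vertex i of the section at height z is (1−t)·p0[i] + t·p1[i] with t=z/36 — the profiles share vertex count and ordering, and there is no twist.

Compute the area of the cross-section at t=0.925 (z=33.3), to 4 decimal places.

Cross-section at t=0.925: each vertex is (1-t)·p0[i] + t·p1[i].
  v1: (1-0.925)·(2.27,4) + 0.925·(2.2,4.37) = (2.2052,4.3422)
  v2: (1-0.925)·(-2.28,2.21) + 0.925·(-3.28,4.69) = (-3.2050,4.5040)
  v3: (1-0.925)·(0.85,-2.59) + 0.925·(2.67,-5.85) = (2.5335,-5.6055)
Shoelace sum Σ(x_i·y_{i+1} − x_{i+1}·y_i):
  i=1: 2.2052·4.5040 − -3.2050·4.3422 = +23.8494 (running +23.8494)
  i=2: -3.2050·-5.6055 − 2.5335·4.5040 = +6.5547 (running +30.4041)
  i=3: 2.5335·4.3422 − 2.2052·-5.6055 = +23.3626 (running +53.7667)
Area = |Σ|/2 = |53.7667|/2 = 26.8834

Area at t=0.925: 26.8834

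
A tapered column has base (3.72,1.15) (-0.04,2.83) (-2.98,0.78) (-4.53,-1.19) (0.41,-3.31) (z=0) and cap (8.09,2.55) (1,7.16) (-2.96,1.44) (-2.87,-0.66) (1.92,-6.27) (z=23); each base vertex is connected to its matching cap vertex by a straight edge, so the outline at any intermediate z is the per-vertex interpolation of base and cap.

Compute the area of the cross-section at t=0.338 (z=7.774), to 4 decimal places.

Cross-section at t=0.338: each vertex is (1-t)·p0[i] + t·p1[i].
  v1: (1-0.338)·(3.72,1.15) + 0.338·(8.09,2.55) = (5.1971,1.6232)
  v2: (1-0.338)·(-0.04,2.83) + 0.338·(1,7.16) = (0.3115,4.2935)
  v3: (1-0.338)·(-2.98,0.78) + 0.338·(-2.96,1.44) = (-2.9732,1.0031)
  v4: (1-0.338)·(-4.53,-1.19) + 0.338·(-2.87,-0.66) = (-3.9689,-1.0109)
  v5: (1-0.338)·(0.41,-3.31) + 0.338·(1.92,-6.27) = (0.9204,-4.3105)
Shoelace sum Σ(x_i·y_{i+1} − x_{i+1}·y_i):
  i=1: 5.1971·4.2935 − 0.3115·1.6232 = +21.8081 (running +21.8081)
  i=2: 0.3115·1.0031 − -2.9732·4.2935 = +13.0782 (running +34.8863)
  i=3: -2.9732·-1.0109 − -3.9689·1.0031 = +6.9867 (running +41.8730)
  i=4: -3.9689·-4.3105 − 0.9204·-1.0109 = +18.0383 (running +59.9113)
  i=5: 0.9204·1.6232 − 5.1971·-4.3105 = +23.8958 (running +83.8071)
Area = |Σ|/2 = |83.8071|/2 = 41.9036

Area at t=0.338: 41.9036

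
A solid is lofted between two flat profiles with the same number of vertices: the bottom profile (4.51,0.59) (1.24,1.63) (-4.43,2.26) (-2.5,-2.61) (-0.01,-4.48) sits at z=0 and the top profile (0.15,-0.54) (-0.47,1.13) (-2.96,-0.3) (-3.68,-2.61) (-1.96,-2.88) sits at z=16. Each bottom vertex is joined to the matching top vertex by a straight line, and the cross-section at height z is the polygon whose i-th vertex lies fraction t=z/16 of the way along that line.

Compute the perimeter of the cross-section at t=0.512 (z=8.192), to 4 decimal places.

Cross-section at t=0.512: each vertex is (1-t)·p0[i] + t·p1[i].
  v1: (1-0.512)·(4.51,0.59) + 0.512·(0.15,-0.54) = (2.2777,0.0114)
  v2: (1-0.512)·(1.24,1.63) + 0.512·(-0.47,1.13) = (0.3645,1.3740)
  v3: (1-0.512)·(-4.43,2.26) + 0.512·(-2.96,-0.3) = (-3.6774,0.9493)
  v4: (1-0.512)·(-2.5,-2.61) + 0.512·(-3.68,-2.61) = (-3.1042,-2.6100)
  v5: (1-0.512)·(-0.01,-4.48) + 0.512·(-1.96,-2.88) = (-1.0084,-3.6608)
Perimeter = Σ |v_{i+1} − v_i|:
  edge 1→2: √(-1.9132² + 1.3626²) = 2.3488 (running 2.3488)
  edge 2→3: √(-4.0418² + -0.4247²) = 4.0641 (running 6.4129)
  edge 3→4: √(0.5732² + -3.5593²) = 3.6051 (running 10.0180)
  edge 4→5: √(2.0958² + -1.0508²) = 2.3444 (running 12.3625)
  edge 5→1: √(3.2861² + 3.6722²) = 4.9278 (running 17.2903)
Perimeter = 17.2903

Perimeter at t=0.512: 17.2903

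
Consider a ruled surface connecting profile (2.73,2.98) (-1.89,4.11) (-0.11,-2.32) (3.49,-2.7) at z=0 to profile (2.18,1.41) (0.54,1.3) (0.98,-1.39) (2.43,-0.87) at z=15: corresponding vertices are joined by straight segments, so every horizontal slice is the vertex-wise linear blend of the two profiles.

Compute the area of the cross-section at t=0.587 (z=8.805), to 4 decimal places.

Area at t=0.587: 10.2194

Cross-section at t=0.587: each vertex is (1-t)·p0[i] + t·p1[i].
  v1: (1-0.587)·(2.73,2.98) + 0.587·(2.18,1.41) = (2.4072,2.0584)
  v2: (1-0.587)·(-1.89,4.11) + 0.587·(0.54,1.3) = (-0.4636,2.4605)
  v3: (1-0.587)·(-0.11,-2.32) + 0.587·(0.98,-1.39) = (0.5298,-1.7741)
  v4: (1-0.587)·(3.49,-2.7) + 0.587·(2.43,-0.87) = (2.8678,-1.6258)
Shoelace sum Σ(x_i·y_{i+1} − x_{i+1}·y_i):
  i=1: 2.4072·2.4605 − -0.4636·2.0584 = +6.8771 (running +6.8771)
  i=2: -0.4636·-1.7741 − 0.5298·2.4605 = -0.4812 (running +6.3959)
  i=3: 0.5298·-1.6258 − 2.8678·-1.7741 = +4.2263 (running +10.6222)
  i=4: 2.8678·2.0584 − 2.4072·-1.6258 = +9.8166 (running +20.4388)
Area = |Σ|/2 = |20.4388|/2 = 10.2194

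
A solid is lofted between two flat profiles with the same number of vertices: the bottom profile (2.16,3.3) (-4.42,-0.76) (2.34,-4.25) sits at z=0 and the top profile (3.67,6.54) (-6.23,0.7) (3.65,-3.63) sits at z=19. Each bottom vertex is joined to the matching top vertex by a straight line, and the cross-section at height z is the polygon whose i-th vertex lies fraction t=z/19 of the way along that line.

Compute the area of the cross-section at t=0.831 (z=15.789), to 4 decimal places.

Area at t=0.831: 45.4591

Cross-section at t=0.831: each vertex is (1-t)·p0[i] + t·p1[i].
  v1: (1-0.831)·(2.16,3.3) + 0.831·(3.67,6.54) = (3.4148,5.9924)
  v2: (1-0.831)·(-4.42,-0.76) + 0.831·(-6.23,0.7) = (-5.9241,0.4533)
  v3: (1-0.831)·(2.34,-4.25) + 0.831·(3.65,-3.63) = (3.4286,-3.7348)
Shoelace sum Σ(x_i·y_{i+1} − x_{i+1}·y_i):
  i=1: 3.4148·0.4533 − -5.9241·5.9924 = +37.0477 (running +37.0477)
  i=2: -5.9241·-3.7348 − 3.4286·0.4533 = +20.5712 (running +57.6189)
  i=3: 3.4286·5.9924 − 3.4148·-3.7348 = +33.2993 (running +90.9182)
Area = |Σ|/2 = |90.9182|/2 = 45.4591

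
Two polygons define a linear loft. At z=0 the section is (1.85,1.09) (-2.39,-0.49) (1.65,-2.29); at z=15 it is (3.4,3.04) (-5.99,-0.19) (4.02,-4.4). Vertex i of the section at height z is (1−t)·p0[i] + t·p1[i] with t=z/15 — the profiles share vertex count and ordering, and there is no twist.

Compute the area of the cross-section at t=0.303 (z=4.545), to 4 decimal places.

Cross-section at t=0.303: each vertex is (1-t)·p0[i] + t·p1[i].
  v1: (1-0.303)·(1.85,1.09) + 0.303·(3.4,3.04) = (2.3197,1.6808)
  v2: (1-0.303)·(-2.39,-0.49) + 0.303·(-5.99,-0.19) = (-3.4808,-0.3991)
  v3: (1-0.303)·(1.65,-2.29) + 0.303·(4.02,-4.4) = (2.3681,-2.9293)
Shoelace sum Σ(x_i·y_{i+1} − x_{i+1}·y_i):
  i=1: 2.3197·-0.3991 − -3.4808·1.6808 = +4.9249 (running +4.9249)
  i=2: -3.4808·-2.9293 − 2.3681·-0.3991 = +11.1415 (running +16.0665)
  i=3: 2.3681·1.6808 − 2.3197·-2.9293 = +10.7755 (running +26.8419)
Area = |Σ|/2 = |26.8419|/2 = 13.4210

Area at t=0.303: 13.4210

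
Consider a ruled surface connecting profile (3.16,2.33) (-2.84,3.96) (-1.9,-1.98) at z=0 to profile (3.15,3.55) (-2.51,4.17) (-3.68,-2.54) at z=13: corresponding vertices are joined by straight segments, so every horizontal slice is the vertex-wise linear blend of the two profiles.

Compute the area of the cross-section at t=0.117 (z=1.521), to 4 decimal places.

Cross-section at t=0.117: each vertex is (1-t)·p0[i] + t·p1[i].
  v1: (1-0.117)·(3.16,2.33) + 0.117·(3.15,3.55) = (3.1588,2.4727)
  v2: (1-0.117)·(-2.84,3.96) + 0.117·(-2.51,4.17) = (-2.8014,3.9846)
  v3: (1-0.117)·(-1.9,-1.98) + 0.117·(-3.68,-2.54) = (-2.1083,-2.0455)
Shoelace sum Σ(x_i·y_{i+1} − x_{i+1}·y_i):
  i=1: 3.1588·3.9846 − -2.8014·2.4727 = +19.5137 (running +19.5137)
  i=2: -2.8014·-2.0455 − -2.1083·3.9846 = +14.1308 (running +33.6445)
  i=3: -2.1083·2.4727 − 3.1588·-2.0455 = +1.2483 (running +34.8928)
Area = |Σ|/2 = |34.8928|/2 = 17.4464

Area at t=0.117: 17.4464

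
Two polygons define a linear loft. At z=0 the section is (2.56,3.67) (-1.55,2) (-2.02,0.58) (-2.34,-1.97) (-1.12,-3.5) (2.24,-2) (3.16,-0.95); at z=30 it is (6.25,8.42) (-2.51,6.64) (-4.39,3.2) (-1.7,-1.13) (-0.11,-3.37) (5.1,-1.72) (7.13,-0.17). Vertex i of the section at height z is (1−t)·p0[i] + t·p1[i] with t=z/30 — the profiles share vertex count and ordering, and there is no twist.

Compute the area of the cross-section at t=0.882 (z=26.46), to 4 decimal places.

Area at t=0.882: 84.5621

Cross-section at t=0.882: each vertex is (1-t)·p0[i] + t·p1[i].
  v1: (1-0.882)·(2.56,3.67) + 0.882·(6.25,8.42) = (5.8146,7.8595)
  v2: (1-0.882)·(-1.55,2) + 0.882·(-2.51,6.64) = (-2.3967,6.0925)
  v3: (1-0.882)·(-2.02,0.58) + 0.882·(-4.39,3.2) = (-4.1103,2.8908)
  v4: (1-0.882)·(-2.34,-1.97) + 0.882·(-1.7,-1.13) = (-1.7755,-1.2291)
  v5: (1-0.882)·(-1.12,-3.5) + 0.882·(-0.11,-3.37) = (-0.2292,-3.3853)
  v6: (1-0.882)·(2.24,-2) + 0.882·(5.1,-1.72) = (4.7625,-1.7530)
  v7: (1-0.882)·(3.16,-0.95) + 0.882·(7.13,-0.17) = (6.6615,-0.2620)
Shoelace sum Σ(x_i·y_{i+1} − x_{i+1}·y_i):
  i=1: 5.8146·6.0925 − -2.3967·7.8595 = +54.2622 (running +54.2622)
  i=2: -2.3967·2.8908 − -4.1103·6.0925 = +18.1136 (running +72.3759)
  i=3: -4.1103·-1.2291 − -1.7755·2.8908 = +10.1848 (running +82.5607)
  i=4: -1.7755·-3.3853 − -0.2292·-1.2291 = +5.7290 (running +88.2898)
  i=5: -0.2292·-1.7530 − 4.7625·-3.3853 = +16.5245 (running +104.8143)
  i=6: 4.7625·-0.2620 − 6.6615·-1.7530 = +10.4300 (running +115.2442)
  i=7: 6.6615·7.8595 − 5.8146·-0.2620 = +53.8800 (running +169.1243)
Area = |Σ|/2 = |169.1243|/2 = 84.5621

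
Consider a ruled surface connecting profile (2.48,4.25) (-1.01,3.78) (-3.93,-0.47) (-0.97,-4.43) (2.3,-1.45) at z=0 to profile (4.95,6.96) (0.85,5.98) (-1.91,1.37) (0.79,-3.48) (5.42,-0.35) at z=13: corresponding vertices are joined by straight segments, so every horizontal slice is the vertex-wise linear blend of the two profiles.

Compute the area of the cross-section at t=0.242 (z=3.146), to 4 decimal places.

Cross-section at t=0.242: each vertex is (1-t)·p0[i] + t·p1[i].
  v1: (1-0.242)·(2.48,4.25) + 0.242·(4.95,6.96) = (3.0777,4.9058)
  v2: (1-0.242)·(-1.01,3.78) + 0.242·(0.85,5.98) = (-0.5599,4.3124)
  v3: (1-0.242)·(-3.93,-0.47) + 0.242·(-1.91,1.37) = (-3.4412,-0.0247)
  v4: (1-0.242)·(-0.97,-4.43) + 0.242·(0.79,-3.48) = (-0.5441,-4.2001)
  v5: (1-0.242)·(2.3,-1.45) + 0.242·(5.42,-0.35) = (3.0550,-1.1838)
Shoelace sum Σ(x_i·y_{i+1} − x_{i+1}·y_i):
  i=1: 3.0777·4.3124 − -0.5599·4.9058 = +16.0191 (running +16.0191)
  i=2: -0.5599·-0.0247 − -3.4412·4.3124 = +14.8535 (running +30.8726)
  i=3: -3.4412·-4.2001 − -0.5441·-0.0247 = +14.4398 (running +45.3124)
  i=4: -0.5441·-1.1838 − 3.0550·-4.2001 = +13.4756 (running +58.7879)
  i=5: 3.0550·4.9058 − 3.0777·-1.1838 = +18.6309 (running +77.4188)
Area = |Σ|/2 = |77.4188|/2 = 38.7094

Area at t=0.242: 38.7094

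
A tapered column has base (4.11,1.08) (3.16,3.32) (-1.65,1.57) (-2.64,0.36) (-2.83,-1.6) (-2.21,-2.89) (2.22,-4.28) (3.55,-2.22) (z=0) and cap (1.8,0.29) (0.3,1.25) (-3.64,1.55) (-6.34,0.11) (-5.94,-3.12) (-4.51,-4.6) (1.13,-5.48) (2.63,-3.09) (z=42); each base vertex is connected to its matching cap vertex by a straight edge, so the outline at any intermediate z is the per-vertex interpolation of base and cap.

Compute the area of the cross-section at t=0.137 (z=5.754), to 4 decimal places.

Area at t=0.137: 37.9677

Cross-section at t=0.137: each vertex is (1-t)·p0[i] + t·p1[i].
  v1: (1-0.137)·(4.11,1.08) + 0.137·(1.8,0.29) = (3.7935,0.9718)
  v2: (1-0.137)·(3.16,3.32) + 0.137·(0.3,1.25) = (2.7682,3.0364)
  v3: (1-0.137)·(-1.65,1.57) + 0.137·(-3.64,1.55) = (-1.9226,1.5673)
  v4: (1-0.137)·(-2.64,0.36) + 0.137·(-6.34,0.11) = (-3.1469,0.3258)
  v5: (1-0.137)·(-2.83,-1.6) + 0.137·(-5.94,-3.12) = (-3.2561,-1.8082)
  v6: (1-0.137)·(-2.21,-2.89) + 0.137·(-4.51,-4.6) = (-2.5251,-3.1243)
  v7: (1-0.137)·(2.22,-4.28) + 0.137·(1.13,-5.48) = (2.0707,-4.4444)
  v8: (1-0.137)·(3.55,-2.22) + 0.137·(2.63,-3.09) = (3.4240,-2.3392)
Shoelace sum Σ(x_i·y_{i+1} − x_{i+1}·y_i):
  i=1: 3.7935·3.0364 − 2.7682·0.9718 = +8.8287 (running +8.8287)
  i=2: 2.7682·1.5673 − -1.9226·3.0364 = +10.1764 (running +19.0050)
  i=3: -1.9226·0.3258 − -3.1469·1.5673 = +4.3057 (running +23.3107)
  i=4: -3.1469·-1.8082 − -3.2561·0.3258 = +6.7510 (running +30.0618)
  i=5: -3.2561·-3.1243 − -2.5251·-1.8082 = +5.6069 (running +35.6686)
  i=6: -2.5251·-4.4444 − 2.0707·-3.1243 = +17.6919 (running +53.3605)
  i=7: 2.0707·-2.3392 − 3.4240·-4.4444 = +10.3738 (running +63.7343)
  i=8: 3.4240·0.9718 − 3.7935·-2.3392 = +12.2011 (running +75.9353)
Area = |Σ|/2 = |75.9353|/2 = 37.9677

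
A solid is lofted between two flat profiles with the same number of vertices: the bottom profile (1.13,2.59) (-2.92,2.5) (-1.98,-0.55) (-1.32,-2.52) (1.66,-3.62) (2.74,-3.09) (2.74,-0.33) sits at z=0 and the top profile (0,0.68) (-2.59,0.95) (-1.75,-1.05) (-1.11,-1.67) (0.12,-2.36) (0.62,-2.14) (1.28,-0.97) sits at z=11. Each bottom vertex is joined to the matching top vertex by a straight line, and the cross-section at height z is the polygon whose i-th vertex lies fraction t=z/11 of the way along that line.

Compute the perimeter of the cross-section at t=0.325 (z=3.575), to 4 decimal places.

Perimeter at t=0.325: 16.8611

Cross-section at t=0.325: each vertex is (1-t)·p0[i] + t·p1[i].
  v1: (1-0.325)·(1.13,2.59) + 0.325·(0,0.68) = (0.7627,1.9693)
  v2: (1-0.325)·(-2.92,2.5) + 0.325·(-2.59,0.95) = (-2.8128,1.9962)
  v3: (1-0.325)·(-1.98,-0.55) + 0.325·(-1.75,-1.05) = (-1.9053,-0.7125)
  v4: (1-0.325)·(-1.32,-2.52) + 0.325·(-1.11,-1.67) = (-1.2518,-2.2437)
  v5: (1-0.325)·(1.66,-3.62) + 0.325·(0.12,-2.36) = (1.1595,-3.2105)
  v6: (1-0.325)·(2.74,-3.09) + 0.325·(0.62,-2.14) = (2.0510,-2.7812)
  v7: (1-0.325)·(2.74,-0.33) + 0.325·(1.28,-0.97) = (2.2655,-0.5380)
Perimeter = Σ |v_{i+1} − v_i|:
  edge 1→2: √(-3.5755² + 0.0270²) = 3.5756 (running 3.5756)
  edge 2→3: √(0.9075² + -2.7088²) = 2.8567 (running 6.4323)
  edge 3→4: √(0.6535² + -1.5312²) = 1.6649 (running 8.0972)
  edge 4→5: √(2.4112² + -0.9668²) = 2.5978 (running 10.6950)
  edge 5→6: √(0.8915² + 0.4293²) = 0.9895 (running 11.6845)
  edge 6→7: √(0.2145² + 2.2432²) = 2.2535 (running 13.9380)
  edge 7→1: √(-1.5028² + 2.5072²) = 2.9231 (running 16.8611)
Perimeter = 16.8611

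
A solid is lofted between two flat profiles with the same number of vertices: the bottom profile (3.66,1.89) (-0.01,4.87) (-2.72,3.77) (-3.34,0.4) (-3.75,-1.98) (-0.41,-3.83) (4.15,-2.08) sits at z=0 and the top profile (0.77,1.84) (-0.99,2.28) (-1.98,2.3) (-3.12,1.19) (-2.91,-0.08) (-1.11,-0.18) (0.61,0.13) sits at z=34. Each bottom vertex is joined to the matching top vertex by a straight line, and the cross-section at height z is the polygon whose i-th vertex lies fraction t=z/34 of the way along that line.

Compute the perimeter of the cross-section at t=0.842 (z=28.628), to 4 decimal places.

Cross-section at t=0.842: each vertex is (1-t)·p0[i] + t·p1[i].
  v1: (1-0.842)·(3.66,1.89) + 0.842·(0.77,1.84) = (1.2266,1.8479)
  v2: (1-0.842)·(-0.01,4.87) + 0.842·(-0.99,2.28) = (-0.8352,2.6892)
  v3: (1-0.842)·(-2.72,3.77) + 0.842·(-1.98,2.3) = (-2.0969,2.5323)
  v4: (1-0.842)·(-3.34,0.4) + 0.842·(-3.12,1.19) = (-3.1548,1.0652)
  v5: (1-0.842)·(-3.75,-1.98) + 0.842·(-2.91,-0.08) = (-3.0427,-0.3802)
  v6: (1-0.842)·(-0.41,-3.83) + 0.842·(-1.11,-0.18) = (-0.9994,-0.7567)
  v7: (1-0.842)·(4.15,-2.08) + 0.842·(0.61,0.13) = (1.1693,-0.2192)
Perimeter = Σ |v_{i+1} − v_i|:
  edge 1→2: √(-2.0618² + 0.8413²) = 2.2268 (running 2.2268)
  edge 2→3: √(-1.2618² + -0.1570²) = 1.2715 (running 3.4983)
  edge 3→4: √(-1.0578² + -1.4671²) = 1.8087 (running 5.3070)
  edge 4→5: √(0.1120² + -1.4454²) = 1.4497 (running 6.7567)
  edge 5→6: √(2.0433² + -0.3765²) = 2.0777 (running 8.8344)
  edge 6→7: √(2.1687² + 0.5375²) = 2.2343 (running 11.0688)
  edge 7→1: √(0.0573² + 2.0671²) = 2.0679 (running 13.1366)
Perimeter = 13.1366

Perimeter at t=0.842: 13.1366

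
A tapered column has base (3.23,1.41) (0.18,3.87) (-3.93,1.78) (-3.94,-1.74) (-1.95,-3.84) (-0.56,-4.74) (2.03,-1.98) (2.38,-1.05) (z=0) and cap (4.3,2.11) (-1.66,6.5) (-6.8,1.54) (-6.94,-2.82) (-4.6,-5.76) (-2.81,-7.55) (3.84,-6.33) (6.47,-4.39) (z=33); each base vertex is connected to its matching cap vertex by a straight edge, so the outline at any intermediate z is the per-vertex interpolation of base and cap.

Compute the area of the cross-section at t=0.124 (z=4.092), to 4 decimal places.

Cross-section at t=0.124: each vertex is (1-t)·p0[i] + t·p1[i].
  v1: (1-0.124)·(3.23,1.41) + 0.124·(4.3,2.11) = (3.3627,1.4968)
  v2: (1-0.124)·(0.18,3.87) + 0.124·(-1.66,6.5) = (-0.0482,4.1961)
  v3: (1-0.124)·(-3.93,1.78) + 0.124·(-6.8,1.54) = (-4.2859,1.7502)
  v4: (1-0.124)·(-3.94,-1.74) + 0.124·(-6.94,-2.82) = (-4.3120,-1.8739)
  v5: (1-0.124)·(-1.95,-3.84) + 0.124·(-4.6,-5.76) = (-2.2786,-4.0781)
  v6: (1-0.124)·(-0.56,-4.74) + 0.124·(-2.81,-7.55) = (-0.8390,-5.0884)
  v7: (1-0.124)·(2.03,-1.98) + 0.124·(3.84,-6.33) = (2.2544,-2.5194)
  v8: (1-0.124)·(2.38,-1.05) + 0.124·(6.47,-4.39) = (2.8872,-1.4642)
Shoelace sum Σ(x_i·y_{i+1} − x_{i+1}·y_i):
  i=1: 3.3627·4.1961 − -0.0482·1.4968 = +14.1823 (running +14.1823)
  i=2: -0.0482·1.7502 − -4.2859·4.1961 = +17.8998 (running +32.0821)
  i=3: -4.2859·-1.8739 − -4.3120·1.7502 = +15.5784 (running +47.6605)
  i=4: -4.3120·-4.0781 − -2.2786·-1.8739 = +13.3148 (running +60.9753)
  i=5: -2.2786·-5.0884 − -0.8390·-4.0781 = +8.1730 (running +69.1483)
  i=6: -0.8390·-2.5194 − 2.2544·-5.0884 = +13.5854 (running +82.7336)
  i=7: 2.2544·-1.4642 − 2.8872·-2.5194 = +3.9731 (running +86.7067)
  i=8: 2.8872·1.4968 − 3.3627·-1.4642 = +9.2450 (running +95.9517)
Area = |Σ|/2 = |95.9517|/2 = 47.9758

Area at t=0.124: 47.9758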